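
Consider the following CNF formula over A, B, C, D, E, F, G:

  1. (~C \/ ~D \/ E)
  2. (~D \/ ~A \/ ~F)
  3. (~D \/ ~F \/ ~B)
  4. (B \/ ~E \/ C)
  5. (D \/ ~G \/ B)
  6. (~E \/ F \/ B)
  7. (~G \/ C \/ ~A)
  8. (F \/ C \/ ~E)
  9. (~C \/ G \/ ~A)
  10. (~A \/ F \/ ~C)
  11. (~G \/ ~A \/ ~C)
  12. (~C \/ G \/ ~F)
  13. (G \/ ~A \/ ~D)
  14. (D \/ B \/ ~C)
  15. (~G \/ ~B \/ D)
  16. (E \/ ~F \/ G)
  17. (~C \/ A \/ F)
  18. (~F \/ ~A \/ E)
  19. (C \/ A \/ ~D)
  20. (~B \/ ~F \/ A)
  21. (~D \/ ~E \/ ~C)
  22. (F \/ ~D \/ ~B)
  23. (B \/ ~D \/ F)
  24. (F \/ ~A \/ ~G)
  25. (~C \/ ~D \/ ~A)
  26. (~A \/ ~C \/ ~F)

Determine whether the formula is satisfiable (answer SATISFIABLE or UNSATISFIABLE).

Try A = True.
The remaining clauses are satisfied by B = True, C = False, D = False, E = False, F = False, G = False.
Every clause has at least one true literal under this assignment.
So A = T  B = T  C = F  D = F  E = F  F = F  G = F is a satisfying assignment.

SATISFIABLE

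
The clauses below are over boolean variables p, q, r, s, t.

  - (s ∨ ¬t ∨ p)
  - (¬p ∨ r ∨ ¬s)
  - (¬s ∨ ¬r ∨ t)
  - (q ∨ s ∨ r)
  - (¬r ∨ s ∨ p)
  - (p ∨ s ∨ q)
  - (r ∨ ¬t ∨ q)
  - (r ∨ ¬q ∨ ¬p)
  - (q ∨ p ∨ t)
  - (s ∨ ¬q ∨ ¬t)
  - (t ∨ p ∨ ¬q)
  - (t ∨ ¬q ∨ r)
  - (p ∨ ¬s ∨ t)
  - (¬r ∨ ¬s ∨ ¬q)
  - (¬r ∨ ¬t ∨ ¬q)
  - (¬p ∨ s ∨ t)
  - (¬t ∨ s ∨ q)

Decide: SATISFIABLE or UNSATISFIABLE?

SATISFIABLE

Branch on p: take p = False.
Branch on q: take q = False.
  then s is forced to True.
  then t is forced to True.
  then r is forced to True.
So p = 0, q = 0, r = 1, s = 1, t = 1 is a satisfying assignment.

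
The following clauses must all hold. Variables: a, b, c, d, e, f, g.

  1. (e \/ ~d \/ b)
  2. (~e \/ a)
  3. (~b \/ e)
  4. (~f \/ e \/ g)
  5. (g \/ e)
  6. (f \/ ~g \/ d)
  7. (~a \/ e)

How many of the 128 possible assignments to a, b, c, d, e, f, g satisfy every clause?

30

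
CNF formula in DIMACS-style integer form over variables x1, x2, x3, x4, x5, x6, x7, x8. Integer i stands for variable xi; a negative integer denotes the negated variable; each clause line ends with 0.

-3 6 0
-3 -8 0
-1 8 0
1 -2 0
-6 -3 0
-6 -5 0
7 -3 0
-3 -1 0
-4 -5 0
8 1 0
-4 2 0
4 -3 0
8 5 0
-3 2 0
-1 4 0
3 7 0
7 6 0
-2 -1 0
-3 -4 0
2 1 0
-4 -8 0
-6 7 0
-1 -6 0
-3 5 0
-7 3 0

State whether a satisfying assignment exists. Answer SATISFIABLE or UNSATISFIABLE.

UNSATISFIABLE

x3 = True:
  propagation gives x6=True; an empty clause results — contradiction.
x3 = False:
  propagation gives x7=True; an empty clause results — contradiction.
Every branch closes, so no satisfying assignment exists.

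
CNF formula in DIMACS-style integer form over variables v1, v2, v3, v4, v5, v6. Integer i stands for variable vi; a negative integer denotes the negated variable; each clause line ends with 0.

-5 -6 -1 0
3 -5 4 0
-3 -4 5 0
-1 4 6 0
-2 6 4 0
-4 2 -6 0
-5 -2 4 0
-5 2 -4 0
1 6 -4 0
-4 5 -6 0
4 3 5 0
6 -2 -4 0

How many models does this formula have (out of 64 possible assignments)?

10

Split on v4, then v5.
  v4=1, v5=1: remaining (v1,v2,v3,v6) ∈ {(0,1,0,1); (0,1,1,1)} — 2.
  v4=1, v5=0: remaining (v1,v2,v3,v6) ∈ {(1,0,0,0)} — 1.
  v4=0, v5=1: remaining (v1,v2,v3,v6) ∈ {(0,0,1,0); (0,0,1,1)} — 2.
  v4=0, v5=0: 5 of the 16 assignments to (v1,v2,v3,v6) work.
Total: 2 + 1 + 2 + 5 = 10.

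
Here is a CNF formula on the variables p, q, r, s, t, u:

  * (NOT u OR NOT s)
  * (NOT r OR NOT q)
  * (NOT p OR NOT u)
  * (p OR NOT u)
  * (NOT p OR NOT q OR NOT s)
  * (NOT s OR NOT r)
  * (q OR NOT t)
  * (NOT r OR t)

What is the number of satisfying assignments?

Case analysis on p and q:
  p=1, q=1: remaining (r,s,t,u) ∈ {(0,0,0,0); (0,0,1,0)} — 2.
  p=1, q=0: remaining (r,s,t,u) ∈ {(0,0,0,0); (0,1,0,0)} — 2.
  p=0, q=1: remaining (r,s,t,u) ∈ {(0,0,0,0); (0,0,1,0); (0,1,0,0); (0,1,1,0)} — 4.
  p=0, q=0: remaining (r,s,t,u) ∈ {(0,0,0,0); (0,1,0,0)} — 2.
Total: 2 + 2 + 4 + 2 = 10.

10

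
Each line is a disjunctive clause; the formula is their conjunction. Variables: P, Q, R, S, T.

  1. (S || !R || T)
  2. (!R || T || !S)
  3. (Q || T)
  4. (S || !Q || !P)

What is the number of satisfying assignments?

17

Split on S, then T.
  S=T, T=T: P, Q, R free → 2^3 = 8.
  S=T, T=F: remaining (P,Q,R) ∈ {(F,T,F); (T,T,F)} — 2.
  S=F, T=T: R free; 3 ways for (P,Q) × 2^1 = 6.
  S=F, T=F: remaining (P,Q,R) ∈ {(F,T,F)} — 1.
Total: 8 + 2 + 6 + 1 = 17.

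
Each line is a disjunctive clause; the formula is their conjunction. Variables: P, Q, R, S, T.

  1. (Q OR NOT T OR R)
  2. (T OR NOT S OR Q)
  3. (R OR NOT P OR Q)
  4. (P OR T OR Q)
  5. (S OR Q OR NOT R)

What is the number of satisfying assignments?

Case analysis on Q and R:
  Q=1, R=1: P, S, T free → 2^3 = 8.
  Q=1, R=0: P, S, T free → 2^3 = 8.
  Q=0, R=1: remaining (P,S,T) ∈ {(0,1,1); (1,1,1)} — 2.
  Q=0, R=0: a clause becomes empty — 0.
Total: 8 + 8 + 2 + 0 = 18.

18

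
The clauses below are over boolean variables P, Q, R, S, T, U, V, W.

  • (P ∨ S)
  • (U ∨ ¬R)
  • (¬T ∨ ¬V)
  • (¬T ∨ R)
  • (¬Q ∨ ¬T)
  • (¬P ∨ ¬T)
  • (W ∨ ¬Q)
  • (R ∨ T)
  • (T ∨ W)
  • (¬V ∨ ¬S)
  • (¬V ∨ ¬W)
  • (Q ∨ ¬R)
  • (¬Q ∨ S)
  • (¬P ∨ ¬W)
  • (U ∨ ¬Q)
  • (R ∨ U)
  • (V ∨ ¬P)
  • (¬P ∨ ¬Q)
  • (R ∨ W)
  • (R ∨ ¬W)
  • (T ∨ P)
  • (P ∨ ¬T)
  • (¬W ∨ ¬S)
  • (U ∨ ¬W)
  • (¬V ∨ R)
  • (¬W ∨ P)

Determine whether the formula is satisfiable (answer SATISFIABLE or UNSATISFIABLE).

W = True:
  propagation gives V=False, P=False; an empty clause results — contradiction.
W = False:
  propagation gives Q=False, T=True, V=False, R=True; an empty clause results — contradiction.
Every branch closes, so no satisfying assignment exists.

UNSATISFIABLE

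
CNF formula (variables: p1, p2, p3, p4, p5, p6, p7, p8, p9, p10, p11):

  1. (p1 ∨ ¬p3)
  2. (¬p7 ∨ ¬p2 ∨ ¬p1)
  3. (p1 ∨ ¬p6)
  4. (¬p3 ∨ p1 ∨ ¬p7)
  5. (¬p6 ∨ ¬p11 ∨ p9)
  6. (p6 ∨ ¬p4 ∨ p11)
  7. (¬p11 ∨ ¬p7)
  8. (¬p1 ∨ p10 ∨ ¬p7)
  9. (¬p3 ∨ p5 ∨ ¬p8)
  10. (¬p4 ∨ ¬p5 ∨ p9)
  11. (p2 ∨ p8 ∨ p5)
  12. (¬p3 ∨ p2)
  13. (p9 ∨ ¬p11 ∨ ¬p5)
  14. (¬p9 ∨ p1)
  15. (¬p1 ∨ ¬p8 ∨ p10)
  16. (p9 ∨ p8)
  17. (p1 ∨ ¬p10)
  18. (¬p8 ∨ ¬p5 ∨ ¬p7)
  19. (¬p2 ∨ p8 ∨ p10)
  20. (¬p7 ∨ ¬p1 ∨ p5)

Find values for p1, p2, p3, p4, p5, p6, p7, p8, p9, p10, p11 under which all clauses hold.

p1 = 1, p2 = 1, p3 = 0, p4 = 1, p5 = 0, p6 = 1, p7 = 0, p8 = 1, p9 = 1, p10 = 1, p11 = 0

p3 occurs only negated in the remaining clauses — set p3 = False.
Pure literal: p7 appears only negated; assign p7 = False.
Branch on p1: take p1 = True.
Branch on p2: take p2 = True.
Branch on p4: take p4 = True.
For the remaining variables, p5 = False, p6 = True, p8 = True, p9 = True, p10 = True, p11 = False works.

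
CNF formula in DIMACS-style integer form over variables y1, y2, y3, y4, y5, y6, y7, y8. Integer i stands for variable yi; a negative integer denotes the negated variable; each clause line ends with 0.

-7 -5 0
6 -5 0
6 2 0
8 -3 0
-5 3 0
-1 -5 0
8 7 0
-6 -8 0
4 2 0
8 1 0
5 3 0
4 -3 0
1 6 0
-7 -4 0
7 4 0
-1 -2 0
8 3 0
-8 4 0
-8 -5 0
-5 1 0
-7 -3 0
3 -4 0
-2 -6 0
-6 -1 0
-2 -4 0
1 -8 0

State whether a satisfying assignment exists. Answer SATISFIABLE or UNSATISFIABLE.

UNSATISFIABLE

y8 = True:
  propagation gives y6=False, y5=False, y2=True, y3=True; an empty clause results — contradiction.
y8 = False:
  propagation gives y3=False; an empty clause results — contradiction.
Every branch closes, so no satisfying assignment exists.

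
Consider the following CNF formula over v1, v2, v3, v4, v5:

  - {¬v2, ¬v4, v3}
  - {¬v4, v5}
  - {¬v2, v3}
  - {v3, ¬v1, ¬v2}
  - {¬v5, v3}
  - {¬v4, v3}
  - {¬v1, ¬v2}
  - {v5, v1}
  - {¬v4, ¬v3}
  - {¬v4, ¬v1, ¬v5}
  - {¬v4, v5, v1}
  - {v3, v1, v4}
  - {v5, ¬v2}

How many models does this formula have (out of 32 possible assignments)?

5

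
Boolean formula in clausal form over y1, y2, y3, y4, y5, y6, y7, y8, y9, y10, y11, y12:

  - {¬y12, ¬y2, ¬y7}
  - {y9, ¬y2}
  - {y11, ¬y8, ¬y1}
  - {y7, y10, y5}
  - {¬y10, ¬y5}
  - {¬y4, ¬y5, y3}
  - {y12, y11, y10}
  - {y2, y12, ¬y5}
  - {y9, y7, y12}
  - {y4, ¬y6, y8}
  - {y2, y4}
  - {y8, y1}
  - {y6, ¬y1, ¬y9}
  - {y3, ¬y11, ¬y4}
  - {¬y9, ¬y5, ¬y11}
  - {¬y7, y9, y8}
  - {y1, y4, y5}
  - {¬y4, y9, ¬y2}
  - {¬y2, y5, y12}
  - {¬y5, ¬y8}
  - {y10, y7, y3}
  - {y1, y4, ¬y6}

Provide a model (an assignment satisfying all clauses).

y1 = False, y2 = False, y3 = True, y4 = True, y5 = False, y6 = True, y7 = True, y8 = True, y9 = False, y10 = True, y11 = True, y12 = False

Pure literal: y3 appears only positively; assign y3 = True.
Set y1 = False and propagate.
  then y8 is forced to True.
  then y5 is forced to False.
  then y4 is forced to True.
The remaining clauses are satisfied by y2 = False, y6 = True, y7 = True, y9 = False, y10 = True, y11 = True, y12 = False.
Every clause has at least one true literal under this assignment.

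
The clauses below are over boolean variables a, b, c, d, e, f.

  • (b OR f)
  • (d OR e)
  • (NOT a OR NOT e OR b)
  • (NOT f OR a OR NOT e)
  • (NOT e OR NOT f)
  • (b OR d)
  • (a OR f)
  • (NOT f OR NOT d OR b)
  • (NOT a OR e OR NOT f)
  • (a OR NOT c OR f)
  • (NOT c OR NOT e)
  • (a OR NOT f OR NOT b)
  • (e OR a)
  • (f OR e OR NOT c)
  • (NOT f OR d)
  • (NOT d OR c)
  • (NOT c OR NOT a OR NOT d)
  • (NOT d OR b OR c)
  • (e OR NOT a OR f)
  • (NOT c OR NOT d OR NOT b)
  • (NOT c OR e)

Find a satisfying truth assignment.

Try a = True.
For the remaining variables, b = True, c = False, d = False, e = True, f = False works.

a=1, b=1, c=0, d=0, e=1, f=0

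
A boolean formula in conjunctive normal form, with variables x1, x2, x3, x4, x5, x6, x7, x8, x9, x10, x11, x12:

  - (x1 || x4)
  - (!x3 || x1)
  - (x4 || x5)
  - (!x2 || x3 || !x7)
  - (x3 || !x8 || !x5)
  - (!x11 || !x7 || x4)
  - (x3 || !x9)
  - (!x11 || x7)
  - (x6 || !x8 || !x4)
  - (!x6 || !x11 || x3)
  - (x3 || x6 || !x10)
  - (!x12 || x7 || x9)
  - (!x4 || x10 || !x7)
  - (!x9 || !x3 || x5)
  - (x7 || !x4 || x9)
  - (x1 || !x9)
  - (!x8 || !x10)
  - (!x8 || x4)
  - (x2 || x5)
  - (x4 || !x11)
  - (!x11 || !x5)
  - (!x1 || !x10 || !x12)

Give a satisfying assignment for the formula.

x1 = T, x2 = F, x3 = T, x4 = F, x5 = T, x6 = F, x7 = F, x8 = F, x9 = T, x10 = T, x11 = F, x12 = F

Pure literal: x8 appears only negated; assign x8 = False.
x11 occurs only negated in the remaining clauses — set x11 = False.
Set x1 = True and propagate.
Try x2 = False.
  then x5 is forced to True.
Branch on x3: take x3 = True.
The remaining clauses are satisfied by x4 = False, x6 = False, x7 = False, x9 = True, x10 = True, x12 = False.
Every clause has at least one true literal under this assignment.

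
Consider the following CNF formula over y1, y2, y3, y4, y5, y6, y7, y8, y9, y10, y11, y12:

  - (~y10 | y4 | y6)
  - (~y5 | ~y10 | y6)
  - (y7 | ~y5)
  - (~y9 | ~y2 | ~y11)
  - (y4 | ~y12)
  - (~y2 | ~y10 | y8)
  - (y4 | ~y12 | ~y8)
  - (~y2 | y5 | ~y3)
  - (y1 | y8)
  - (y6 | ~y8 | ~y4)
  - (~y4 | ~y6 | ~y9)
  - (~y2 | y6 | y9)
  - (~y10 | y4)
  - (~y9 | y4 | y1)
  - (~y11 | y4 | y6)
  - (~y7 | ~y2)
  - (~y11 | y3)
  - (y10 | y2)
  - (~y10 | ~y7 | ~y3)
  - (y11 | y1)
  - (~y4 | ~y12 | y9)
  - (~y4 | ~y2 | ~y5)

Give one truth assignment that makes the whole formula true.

y1=T, y2=T, y3=F, y4=T, y5=F, y6=F, y7=F, y8=F, y9=T, y10=F, y11=F, y12=T

y1 occurs only positively in the remaining clauses — set y1 = True.
Set y2 = True and propagate.
  then y7 is forced to False.
  then y5 is forced to False.
  then y3 is forced to False.
  then y11 is forced to False.
Try y4 = True.
The remaining clauses are satisfied by y6 = False, y8 = False, y9 = True, y10 = False, y12 = True.
Check each clause:
  1. (~y10 | y6 | y4) — y4 is true.
  2. (~y5 | y6 | ~y10) — ~y5 is true.
  3. (~y5 | y7) — ~y5 is true.
  4. (~y2 | ~y9 | ~y11) — ~y11 is true.
  5. (~y12 | y4) — y4 is true.
  6. (y8 | ~y2 | ~y10) — ~y10 is true.
  7. (~y8 | y4 | ~y12) — ~y8 is true.
  8. (y5 | ~y3 | ~y2) — ~y3 is true.
  9. (y8 | y1) — y1 is true.
  10. (y6 | ~y8 | ~y4) — ~y8 is true.
  11. (~y6 | ~y9 | ~y4) — ~y6 is true.
  12. (y9 | y6 | ~y2) — y9 is true.
  13. (~y10 | y4) — y4 is true.
  14. (y4 | ~y9 | y1) — y1 is true.
  15. (y6 | y4 | ~y11) — y4 is true.
  16. (~y2 | ~y7) — ~y7 is true.
  17. (y3 | ~y11) — ~y11 is true.
  18. (y2 | y10) — y2 is true.
  19. (~y10 | ~y7 | ~y3) — ~y7 is true.
  20. (y11 | y1) — y1 is true.
  21. (~y12 | y9 | ~y4) — y9 is true.
  22. (~y2 | ~y4 | ~y5) — ~y5 is true.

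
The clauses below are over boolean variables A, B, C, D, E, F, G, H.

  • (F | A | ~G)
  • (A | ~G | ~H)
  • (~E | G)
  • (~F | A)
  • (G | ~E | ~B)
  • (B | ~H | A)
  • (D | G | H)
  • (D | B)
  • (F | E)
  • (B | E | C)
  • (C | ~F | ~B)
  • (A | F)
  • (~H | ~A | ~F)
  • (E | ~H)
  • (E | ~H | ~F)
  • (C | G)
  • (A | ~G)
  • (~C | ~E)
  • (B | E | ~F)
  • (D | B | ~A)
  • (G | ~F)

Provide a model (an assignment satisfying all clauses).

Pure literal: D appears only positively; assign D = True.
Try A = True.
Set B = True and propagate.
Try C = False.
  then F is forced to False.
  then E is forced to True.
  then G is forced to True.
H is now unconstrained; take H = True.
Every clause has at least one true literal under this assignment.
Check each clause:
  1. (F | ~G | A) — A is true.
  2. (~H | A | ~G) — A is true.
  3. (G | ~E) — G is true.
  4. (A | ~F) — A is true.
  5. (~E | G | ~B) — G is true.
  6. (~H | A | B) — A is true.
  7. (D | H | G) — H is true.
  8. (B | D) — B is true.
  9. (E | F) — E is true.
  10. (C | E | B) — B is true.
  11. (~B | C | ~F) — ~F is true.
  12. (A | F) — A is true.
  13. (~H | ~A | ~F) — ~F is true.
  14. (E | ~H) — E is true.
  15. (~H | E | ~F) — ~F is true.
  16. (C | G) — G is true.
  17. (~G | A) — A is true.
  18. (~E | ~C) — ~C is true.
  19. (~F | E | B) — B is true.
  20. (D | ~A | B) — B is true.
  21. (~F | G) — ~F is true.

A=1, B=1, C=0, D=1, E=1, F=0, G=1, H=1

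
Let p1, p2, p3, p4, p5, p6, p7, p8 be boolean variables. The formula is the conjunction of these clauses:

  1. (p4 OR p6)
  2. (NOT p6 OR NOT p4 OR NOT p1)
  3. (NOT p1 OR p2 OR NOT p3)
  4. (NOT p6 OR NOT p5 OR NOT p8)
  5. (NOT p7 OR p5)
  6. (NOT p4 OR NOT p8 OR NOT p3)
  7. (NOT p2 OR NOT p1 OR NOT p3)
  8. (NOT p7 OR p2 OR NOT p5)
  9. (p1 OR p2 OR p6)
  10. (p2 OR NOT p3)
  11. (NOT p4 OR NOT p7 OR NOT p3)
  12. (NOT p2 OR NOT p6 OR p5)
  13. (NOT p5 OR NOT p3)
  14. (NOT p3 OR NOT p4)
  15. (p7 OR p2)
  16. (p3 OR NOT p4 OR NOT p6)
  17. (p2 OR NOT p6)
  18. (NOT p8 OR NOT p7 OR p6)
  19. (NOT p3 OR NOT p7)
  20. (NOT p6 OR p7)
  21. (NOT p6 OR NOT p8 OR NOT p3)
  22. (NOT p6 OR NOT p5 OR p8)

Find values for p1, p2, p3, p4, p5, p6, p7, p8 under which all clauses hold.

Set p1 = False and propagate.
For the remaining variables, p2 = True, p3 = False, p4 = True, p5 = True, p6 = False, p7 = False, p8 = True works.
Check each clause:
  1. (p6 OR p4) — p4 is true.
  2. (NOT p1 OR NOT p4 OR NOT p6) — NOT p6 is true.
  3. (NOT p3 OR NOT p1 OR p2) — p2 is true.
  4. (NOT p8 OR NOT p5 OR NOT p6) — NOT p6 is true.
  5. (NOT p7 OR p5) — NOT p7 is true.
  6. (NOT p4 OR NOT p8 OR NOT p3) — NOT p3 is true.
  7. (NOT p3 OR NOT p1 OR NOT p2) — NOT p3 is true.
  8. (p2 OR NOT p5 OR NOT p7) — NOT p7 is true.
  9. (p6 OR p1 OR p2) — p2 is true.
  10. (p2 OR NOT p3) — p2 is true.
  11. (NOT p3 OR NOT p7 OR NOT p4) — NOT p7 is true.
  12. (NOT p6 OR p5 OR NOT p2) — NOT p6 is true.
  13. (NOT p5 OR NOT p3) — NOT p3 is true.
  14. (NOT p4 OR NOT p3) — NOT p3 is true.
  15. (p2 OR p7) — p2 is true.
  16. (NOT p6 OR NOT p4 OR p3) — NOT p6 is true.
  17. (p2 OR NOT p6) — p2 is true.
  18. (NOT p7 OR NOT p8 OR p6) — NOT p7 is true.
  19. (NOT p7 OR NOT p3) — NOT p7 is true.
  20. (NOT p6 OR p7) — NOT p6 is true.
  21. (NOT p3 OR NOT p8 OR NOT p6) — NOT p6 is true.
  22. (p8 OR NOT p5 OR NOT p6) — p8 is true.

p1=0, p2=1, p3=0, p4=1, p5=1, p6=0, p7=0, p8=1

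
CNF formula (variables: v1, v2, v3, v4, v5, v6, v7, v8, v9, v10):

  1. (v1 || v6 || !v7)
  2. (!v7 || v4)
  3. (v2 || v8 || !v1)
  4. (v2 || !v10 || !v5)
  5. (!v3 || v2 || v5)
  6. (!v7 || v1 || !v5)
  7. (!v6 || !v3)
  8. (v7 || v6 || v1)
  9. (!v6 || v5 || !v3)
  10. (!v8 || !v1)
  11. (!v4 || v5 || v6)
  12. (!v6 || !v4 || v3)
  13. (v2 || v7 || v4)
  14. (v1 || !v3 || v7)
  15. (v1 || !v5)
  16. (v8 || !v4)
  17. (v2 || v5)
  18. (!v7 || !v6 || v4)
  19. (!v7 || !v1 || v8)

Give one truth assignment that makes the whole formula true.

Pure literal: v2 appears only positively; assign v2 = True.
v10 occurs only negated in the remaining clauses — set v10 = False.
Set v1 = False and propagate.
  then v5 is forced to False.
For the remaining variables, v3 = False, v4 = False, v6 = True, v7 = False, v8 = True, v9 = True works.

v1 = False, v2 = True, v3 = False, v4 = False, v5 = False, v6 = True, v7 = False, v8 = True, v9 = True, v10 = False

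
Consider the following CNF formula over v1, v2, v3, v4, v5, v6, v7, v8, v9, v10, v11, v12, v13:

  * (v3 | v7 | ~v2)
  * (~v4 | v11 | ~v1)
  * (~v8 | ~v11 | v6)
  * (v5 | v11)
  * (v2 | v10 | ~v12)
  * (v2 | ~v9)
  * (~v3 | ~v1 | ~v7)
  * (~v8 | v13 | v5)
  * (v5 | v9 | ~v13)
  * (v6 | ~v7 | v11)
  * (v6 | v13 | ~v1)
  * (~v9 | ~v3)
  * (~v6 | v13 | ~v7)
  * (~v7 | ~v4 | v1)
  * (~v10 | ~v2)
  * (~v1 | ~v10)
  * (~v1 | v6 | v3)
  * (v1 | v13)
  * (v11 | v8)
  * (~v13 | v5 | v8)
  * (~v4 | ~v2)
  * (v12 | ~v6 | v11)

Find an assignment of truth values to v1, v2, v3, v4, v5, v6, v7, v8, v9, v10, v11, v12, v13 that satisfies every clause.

v1=T  v2=T  v3=T  v4=F  v5=T  v6=T  v7=F  v8=T  v9=F  v10=F  v11=T  v12=T  v13=F

Check each clause:
  1. (v3 | ~v2 | v7) — v3 is true.
  2. (v11 | ~v1 | ~v4) — v11 is true.
  3. (~v11 | ~v8 | v6) — v6 is true.
  4. (v5 | v11) — v11 is true.
  5. (v2 | v10 | ~v12) — v2 is true.
  6. (v2 | ~v9) — v2 is true.
  7. (~v7 | ~v3 | ~v1) — ~v7 is true.
  8. (~v8 | v13 | v5) — v5 is true.
  9. (v5 | ~v13 | v9) — ~v13 is true.
  10. (~v7 | v6 | v11) — ~v7 is true.
  11. (v13 | ~v1 | v6) — v6 is true.
  12. (~v9 | ~v3) — ~v9 is true.
  13. (v13 | ~v7 | ~v6) — ~v7 is true.
  14. (~v4 | ~v7 | v1) — v1 is true.
  15. (~v2 | ~v10) — ~v10 is true.
  16. (~v1 | ~v10) — ~v10 is true.
  17. (v3 | ~v1 | v6) — v3 is true.
  18. (v13 | v1) — v1 is true.
  19. (v8 | v11) — v8 is true.
  20. (v5 | ~v13 | v8) — v8 is true.
  21. (~v4 | ~v2) — ~v4 is true.
  22. (v12 | ~v6 | v11) — v11 is true.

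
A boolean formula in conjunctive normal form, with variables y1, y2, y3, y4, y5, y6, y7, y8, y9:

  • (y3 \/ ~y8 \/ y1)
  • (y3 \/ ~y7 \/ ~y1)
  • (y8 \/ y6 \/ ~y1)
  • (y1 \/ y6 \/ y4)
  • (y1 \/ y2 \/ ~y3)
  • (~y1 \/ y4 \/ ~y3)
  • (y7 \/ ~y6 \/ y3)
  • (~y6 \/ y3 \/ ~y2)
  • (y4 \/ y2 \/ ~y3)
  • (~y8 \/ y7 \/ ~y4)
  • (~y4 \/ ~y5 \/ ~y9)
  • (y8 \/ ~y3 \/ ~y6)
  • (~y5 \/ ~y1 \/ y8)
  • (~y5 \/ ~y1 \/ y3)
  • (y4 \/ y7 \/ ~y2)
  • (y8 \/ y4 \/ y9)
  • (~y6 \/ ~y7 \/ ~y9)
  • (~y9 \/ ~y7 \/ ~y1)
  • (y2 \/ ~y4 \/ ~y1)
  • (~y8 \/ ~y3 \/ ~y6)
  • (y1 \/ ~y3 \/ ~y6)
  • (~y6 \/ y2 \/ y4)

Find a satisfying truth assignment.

y1=F  y2=T  y3=T  y4=T  y5=F  y6=F  y7=T  y8=T  y9=F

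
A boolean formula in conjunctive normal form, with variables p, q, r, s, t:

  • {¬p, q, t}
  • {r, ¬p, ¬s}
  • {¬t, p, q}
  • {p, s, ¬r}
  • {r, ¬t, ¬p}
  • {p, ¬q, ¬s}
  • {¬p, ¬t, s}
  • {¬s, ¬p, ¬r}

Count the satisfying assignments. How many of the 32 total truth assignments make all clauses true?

Satisfying assignments:
  p=0 q=0 r=0 s=0 t=0
  p=0 q=0 r=0 s=1 t=0
  p=0 q=0 r=1 s=1 t=0
  p=0 q=1 r=0 s=0 t=0
  p=0 q=1 r=0 s=0 t=1
  p=1 q=1 r=0 s=0 t=0
  p=1 q=1 r=1 s=0 t=0
That's 7 in total.

7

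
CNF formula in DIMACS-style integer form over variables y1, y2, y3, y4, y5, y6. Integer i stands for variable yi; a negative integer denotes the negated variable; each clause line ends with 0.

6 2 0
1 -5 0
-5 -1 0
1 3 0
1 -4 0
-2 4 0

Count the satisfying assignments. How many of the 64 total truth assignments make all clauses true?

9

Split on y1, then y2.
  y1=1, y2=1: remaining (y3,y4,y5,y6) ∈ {(0,1,0,0); (0,1,0,1); (1,1,0,0); (1,1,0,1)} — 4.
  y1=1, y2=0: remaining (y3,y4,y5,y6) ∈ {(0,0,0,1); (0,1,0,1); (1,0,0,1); (1,1,0,1)} — 4.
  y1=0, y2=1: a clause becomes empty — 0.
  y1=0, y2=0: remaining (y3,y4,y5,y6) ∈ {(1,0,0,1)} — 1.
Total: 4 + 4 + 0 + 1 = 9.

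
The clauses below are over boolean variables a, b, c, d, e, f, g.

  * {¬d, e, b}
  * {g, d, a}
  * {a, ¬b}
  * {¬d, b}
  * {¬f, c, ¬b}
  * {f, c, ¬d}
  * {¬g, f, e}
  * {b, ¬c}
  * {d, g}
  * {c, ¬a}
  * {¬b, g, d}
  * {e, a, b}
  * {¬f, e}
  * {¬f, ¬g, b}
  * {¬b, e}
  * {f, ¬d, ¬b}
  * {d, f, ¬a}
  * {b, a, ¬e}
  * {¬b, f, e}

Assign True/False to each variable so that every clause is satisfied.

a = True  b = True  c = True  d = False  e = True  f = True  g = True

Check each clause:
  1. {¬d, b, e} — b is true.
  2. {g, a, d} — a is true.
  3. {¬b, a} — a is true.
  4. {¬d, b} — b is true.
  5. {¬b, c, ¬f} — c is true.
  6. {c, ¬d, f} — c is true.
  7. {f, e, ¬g} — e is true.
  8. {¬c, b} — b is true.
  9. {d, g} — g is true.
  10. {¬a, c} — c is true.
  11. {g, ¬b, d} — g is true.
  12. {b, a, e} — a is true.
  13. {e, ¬f} — e is true.
  14. {¬f, b, ¬g} — b is true.
  15. {e, ¬b} — e is true.
  16. {¬d, f, ¬b} — ¬d is true.
  17. {¬a, d, f} — f is true.
  18. {b, a, ¬e} — a is true.
  19. {¬b, f, e} — e is true.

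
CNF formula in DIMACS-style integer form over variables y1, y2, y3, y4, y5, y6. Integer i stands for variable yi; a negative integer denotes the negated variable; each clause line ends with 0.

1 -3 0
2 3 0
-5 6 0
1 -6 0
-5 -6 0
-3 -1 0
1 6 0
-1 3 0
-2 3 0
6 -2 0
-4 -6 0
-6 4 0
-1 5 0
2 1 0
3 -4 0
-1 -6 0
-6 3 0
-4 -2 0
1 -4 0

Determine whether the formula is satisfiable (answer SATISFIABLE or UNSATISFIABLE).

UNSATISFIABLE

y1 = True:
  propagation gives y3=False; an empty clause results — contradiction.
y1 = False:
  propagation gives y3=False, y2=True; an empty clause results — contradiction.
Every branch closes, so no satisfying assignment exists.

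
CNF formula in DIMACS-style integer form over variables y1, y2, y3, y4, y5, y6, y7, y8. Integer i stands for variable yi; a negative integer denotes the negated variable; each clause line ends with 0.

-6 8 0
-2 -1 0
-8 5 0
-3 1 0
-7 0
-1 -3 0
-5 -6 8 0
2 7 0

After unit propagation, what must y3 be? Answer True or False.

(¬y7) stands alone — y7 = False.
(y2 ∨ y7) with y7 = False leaves only y2, so y2 = True.
(¬y1 ∨ ¬y2): since y2 = True, the clause reduces to (¬y1). y1 = False.
(¬y3 ∨ y1) with y1 = False leaves only ¬y3, so y3 = False.

False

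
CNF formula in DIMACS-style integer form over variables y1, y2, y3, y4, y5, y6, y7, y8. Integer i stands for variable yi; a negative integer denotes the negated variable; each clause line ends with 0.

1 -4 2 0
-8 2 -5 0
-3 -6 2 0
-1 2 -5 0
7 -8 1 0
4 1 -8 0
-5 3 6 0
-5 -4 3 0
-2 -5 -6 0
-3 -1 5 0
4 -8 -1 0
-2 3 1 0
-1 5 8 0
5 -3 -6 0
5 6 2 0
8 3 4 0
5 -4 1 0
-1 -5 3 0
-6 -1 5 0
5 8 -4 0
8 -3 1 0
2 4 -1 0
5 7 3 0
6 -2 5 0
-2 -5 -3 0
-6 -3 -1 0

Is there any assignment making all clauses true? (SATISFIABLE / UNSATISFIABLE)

UNSATISFIABLE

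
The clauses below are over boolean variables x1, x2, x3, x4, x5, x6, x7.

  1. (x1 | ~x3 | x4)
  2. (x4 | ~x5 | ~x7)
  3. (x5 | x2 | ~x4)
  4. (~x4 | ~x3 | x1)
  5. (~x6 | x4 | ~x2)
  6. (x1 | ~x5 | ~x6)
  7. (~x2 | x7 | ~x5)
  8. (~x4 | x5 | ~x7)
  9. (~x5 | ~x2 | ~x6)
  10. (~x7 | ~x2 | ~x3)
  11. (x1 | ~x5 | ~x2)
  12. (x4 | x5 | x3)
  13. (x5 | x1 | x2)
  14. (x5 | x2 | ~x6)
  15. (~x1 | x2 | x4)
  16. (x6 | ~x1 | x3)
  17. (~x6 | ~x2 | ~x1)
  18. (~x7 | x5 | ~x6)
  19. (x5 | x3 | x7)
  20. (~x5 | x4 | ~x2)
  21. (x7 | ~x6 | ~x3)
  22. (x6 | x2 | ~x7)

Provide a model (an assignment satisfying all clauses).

x1 = True  x2 = True  x3 = True  x4 = True  x5 = False  x6 = False  x7 = False

Try x1 = True.
Try x2 = True.
  then x6 is forced to False.
  then x3 is forced to True.
  then x7 is forced to False.
  then x5 is forced to False.
x4 is now unconstrained; take x4 = True.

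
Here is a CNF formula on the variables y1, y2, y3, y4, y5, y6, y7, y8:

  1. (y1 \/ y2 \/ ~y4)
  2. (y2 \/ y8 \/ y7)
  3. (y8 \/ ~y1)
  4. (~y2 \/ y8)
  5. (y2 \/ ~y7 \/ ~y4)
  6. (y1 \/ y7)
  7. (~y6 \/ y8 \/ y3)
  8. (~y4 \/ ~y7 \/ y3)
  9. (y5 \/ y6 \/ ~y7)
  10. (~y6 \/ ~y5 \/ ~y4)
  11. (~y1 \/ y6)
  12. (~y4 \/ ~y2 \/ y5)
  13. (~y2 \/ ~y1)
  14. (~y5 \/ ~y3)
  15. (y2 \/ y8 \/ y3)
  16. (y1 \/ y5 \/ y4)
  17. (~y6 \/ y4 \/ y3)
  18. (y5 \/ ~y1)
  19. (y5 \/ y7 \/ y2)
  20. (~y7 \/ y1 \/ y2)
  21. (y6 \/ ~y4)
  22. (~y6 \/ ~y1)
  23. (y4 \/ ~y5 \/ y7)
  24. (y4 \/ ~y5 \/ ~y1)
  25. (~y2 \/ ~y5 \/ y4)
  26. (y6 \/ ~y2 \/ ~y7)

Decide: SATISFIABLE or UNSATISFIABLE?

UNSATISFIABLE

y2 = True:
  y4 = True:
    propagation gives y3=True, y5=False; an empty clause results — contradiction.
  y4 = False:
    propagation gives y5=True; an empty clause results — contradiction.
y2 = False:
  y1 = True:
    propagation gives y8=True, y6=True; an empty clause results — contradiction.
  y1 = False:
    propagation gives y4=False, y7=True; an empty clause results — contradiction.
Every branch closes, so no satisfying assignment exists.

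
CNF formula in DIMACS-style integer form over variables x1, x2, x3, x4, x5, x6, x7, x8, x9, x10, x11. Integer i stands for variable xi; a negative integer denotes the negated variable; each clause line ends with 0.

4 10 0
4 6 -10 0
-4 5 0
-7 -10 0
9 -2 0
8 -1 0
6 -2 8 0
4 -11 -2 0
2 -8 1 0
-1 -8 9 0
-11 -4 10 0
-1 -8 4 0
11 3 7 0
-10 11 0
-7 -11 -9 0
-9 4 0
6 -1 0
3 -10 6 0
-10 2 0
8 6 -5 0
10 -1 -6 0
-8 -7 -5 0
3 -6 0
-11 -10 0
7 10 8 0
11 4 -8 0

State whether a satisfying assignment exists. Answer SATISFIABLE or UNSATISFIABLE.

SATISFIABLE

Pure literal: x3 appears only positively; assign x3 = True.
Branch on x1: take x1 = False.
For the remaining variables, x2 = True, x4 = True, x5 = True, x6 = True, x7 = True, x8 = False, x9 = True, x10 = False, x11 = False works.
So x1=F, x2=T, x3=T, x4=T, x5=T, x6=T, x7=T, x8=F, x9=T, x10=F, x11=F is a satisfying assignment.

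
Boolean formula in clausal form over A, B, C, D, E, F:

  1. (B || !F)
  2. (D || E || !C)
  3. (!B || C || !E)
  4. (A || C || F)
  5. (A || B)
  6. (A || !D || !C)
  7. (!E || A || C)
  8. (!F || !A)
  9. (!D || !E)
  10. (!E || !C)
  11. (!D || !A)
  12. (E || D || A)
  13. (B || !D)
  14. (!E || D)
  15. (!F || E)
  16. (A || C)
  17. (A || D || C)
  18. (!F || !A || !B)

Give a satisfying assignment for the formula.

A = T, B = T, C = F, D = F, E = F, F = F

Check each clause:
  1. (!F || B) — B is true.
  2. (E || !C || D) — !C is true.
  3. (C || !E || !B) — !E is true.
  4. (C || F || A) — A is true.
  5. (B || A) — A is true.
  6. (A || !D || !C) — A is true.
  7. (A || C || !E) — A is true.
  8. (!F || !A) — !F is true.
  9. (!E || !D) — !E is true.
  10. (!E || !C) — !E is true.
  11. (!A || !D) — !D is true.
  12. (E || A || D) — A is true.
  13. (!D || B) — B is true.
  14. (D || !E) — !E is true.
  15. (E || !F) — !F is true.
  16. (C || A) — A is true.
  17. (A || D || C) — A is true.
  18. (!F || !B || !A) — !F is true.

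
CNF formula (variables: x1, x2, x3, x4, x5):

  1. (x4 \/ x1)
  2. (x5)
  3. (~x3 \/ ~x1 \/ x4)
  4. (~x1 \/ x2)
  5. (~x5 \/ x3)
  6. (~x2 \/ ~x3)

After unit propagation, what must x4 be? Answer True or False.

(x5) is a unit clause: x5 = True.
From (~x5 \/ x3) and x5 = True: x3 = True.
From (~x3 \/ ~x2) and x3 = True: x2 = False.
(~x1 \/ x2): since x2 = False, the clause reduces to (~x1). x1 = False.
In (x4 \/ x1), x1 is now false; x4 must hold, so x4 = True.

True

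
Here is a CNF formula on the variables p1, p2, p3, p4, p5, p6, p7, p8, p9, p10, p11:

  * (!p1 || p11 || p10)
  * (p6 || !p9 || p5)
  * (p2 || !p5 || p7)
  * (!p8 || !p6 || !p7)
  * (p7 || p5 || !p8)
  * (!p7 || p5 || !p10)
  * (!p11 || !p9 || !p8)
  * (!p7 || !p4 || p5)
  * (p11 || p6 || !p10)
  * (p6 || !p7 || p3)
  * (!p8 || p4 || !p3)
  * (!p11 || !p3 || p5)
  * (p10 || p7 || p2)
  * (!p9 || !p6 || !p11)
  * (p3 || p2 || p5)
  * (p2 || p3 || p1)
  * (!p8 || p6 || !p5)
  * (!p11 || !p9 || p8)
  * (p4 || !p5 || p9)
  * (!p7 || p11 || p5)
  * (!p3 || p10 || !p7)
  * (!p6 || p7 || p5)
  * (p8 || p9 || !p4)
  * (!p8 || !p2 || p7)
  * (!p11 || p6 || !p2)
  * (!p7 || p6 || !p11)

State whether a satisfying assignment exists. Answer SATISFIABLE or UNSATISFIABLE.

SATISFIABLE

Try p1 = True.
Set p2 = False and propagate.
Try p3 = False.
  then p5 is forced to True.
  then p7 is forced to True.
  then p6 is forced to True.
  then p8 is forced to False.
The remaining clauses are satisfied by p4 = True, p9 = True, p10 = True, p11 = False.
So p1=True  p2=False  p3=False  p4=True  p5=True  p6=True  p7=True  p8=False  p9=True  p10=True  p11=False is a satisfying assignment.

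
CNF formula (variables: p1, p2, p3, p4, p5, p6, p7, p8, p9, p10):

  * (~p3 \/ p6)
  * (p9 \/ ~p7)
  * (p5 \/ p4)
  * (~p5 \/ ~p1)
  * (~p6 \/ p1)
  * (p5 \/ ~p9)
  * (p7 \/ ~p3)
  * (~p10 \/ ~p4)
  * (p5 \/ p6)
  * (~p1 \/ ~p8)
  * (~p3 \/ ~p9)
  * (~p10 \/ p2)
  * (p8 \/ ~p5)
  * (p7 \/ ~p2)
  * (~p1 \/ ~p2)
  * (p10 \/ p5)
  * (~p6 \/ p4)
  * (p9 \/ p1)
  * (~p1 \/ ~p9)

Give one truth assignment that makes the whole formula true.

p1=0  p2=1  p3=0  p4=0  p5=1  p6=0  p7=1  p8=1  p9=1  p10=1

Pure literal: p3 appears only negated; assign p3 = False.
Branch on p1: take p1 = False.
  then p6 is forced to False.
  then p5 is forced to True.
  then p8 is forced to True.
  then p9 is forced to True.
Set p2 = True and propagate.
  then p7 is forced to True.
For the remaining variables, p4 = False, p10 = True works.
Every clause has at least one true literal under this assignment.
Check each clause:
  1. (p6 \/ ~p3) — ~p3 is true.
  2. (~p7 \/ p9) — p9 is true.
  3. (p4 \/ p5) — p5 is true.
  4. (~p1 \/ ~p5) — ~p1 is true.
  5. (~p6 \/ p1) — ~p6 is true.
  6. (~p9 \/ p5) — p5 is true.
  7. (~p3 \/ p7) — ~p3 is true.
  8. (~p4 \/ ~p10) — ~p4 is true.
  9. (p6 \/ p5) — p5 is true.
  10. (~p1 \/ ~p8) — ~p1 is true.
  11. (~p3 \/ ~p9) — ~p3 is true.
  12. (p2 \/ ~p10) — p2 is true.
  13. (p8 \/ ~p5) — p8 is true.
  14. (~p2 \/ p7) — p7 is true.
  15. (~p2 \/ ~p1) — ~p1 is true.
  16. (p10 \/ p5) — p10 is true.
  17. (~p6 \/ p4) — ~p6 is true.
  18. (p1 \/ p9) — p9 is true.
  19. (~p9 \/ ~p1) — ~p1 is true.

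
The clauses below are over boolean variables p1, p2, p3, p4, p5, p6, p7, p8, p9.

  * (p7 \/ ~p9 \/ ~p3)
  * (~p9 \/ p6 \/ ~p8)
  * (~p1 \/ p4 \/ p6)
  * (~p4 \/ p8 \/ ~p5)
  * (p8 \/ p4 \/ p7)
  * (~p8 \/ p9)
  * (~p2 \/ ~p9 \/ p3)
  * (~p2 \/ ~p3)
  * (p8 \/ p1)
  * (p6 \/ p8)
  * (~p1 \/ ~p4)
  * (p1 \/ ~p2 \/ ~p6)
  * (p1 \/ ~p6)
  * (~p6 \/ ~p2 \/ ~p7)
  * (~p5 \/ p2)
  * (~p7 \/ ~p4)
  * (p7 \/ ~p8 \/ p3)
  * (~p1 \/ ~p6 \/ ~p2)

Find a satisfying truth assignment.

Pure literal: p5 appears only negated; assign p5 = False.
Try p1 = True.
  then p4 is forced to False.
  then p6 is forced to True.
  then p2 is forced to False.
Try p3 = False.
For the remaining variables, p7 = True, p8 = False, p9 = False works.

p1=True, p2=False, p3=False, p4=False, p5=False, p6=True, p7=True, p8=False, p9=False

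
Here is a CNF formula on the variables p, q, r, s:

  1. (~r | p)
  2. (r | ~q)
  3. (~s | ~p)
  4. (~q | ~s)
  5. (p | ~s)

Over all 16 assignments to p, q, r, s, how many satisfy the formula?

4

The models are:
  p=F q=F r=F s=F
  p=T q=F r=F s=F
  p=T q=F r=T s=F
  p=T q=T r=T s=F
Count: 4.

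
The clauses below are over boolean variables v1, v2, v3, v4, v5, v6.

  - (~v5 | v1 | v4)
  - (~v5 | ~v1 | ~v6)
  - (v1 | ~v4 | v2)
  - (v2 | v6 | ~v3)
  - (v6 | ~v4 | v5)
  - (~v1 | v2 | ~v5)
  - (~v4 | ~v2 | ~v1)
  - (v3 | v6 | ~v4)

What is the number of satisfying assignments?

Case analysis on v1 and v4:
  v1=1, v4=1: remaining (v2,v3,v5,v6) ∈ {(0,0,0,1); (0,1,0,1)} — 2.
  v1=1, v4=0: 9 of the 16 assignments to (v2,v3,v5,v6) work.
  v1=0, v4=1: 5 of the 16 assignments to (v2,v3,v5,v6) work.
  v1=0, v4=0: 7 of the 16 assignments to (v2,v3,v5,v6) work.
Total: 2 + 9 + 5 + 7 = 23.

23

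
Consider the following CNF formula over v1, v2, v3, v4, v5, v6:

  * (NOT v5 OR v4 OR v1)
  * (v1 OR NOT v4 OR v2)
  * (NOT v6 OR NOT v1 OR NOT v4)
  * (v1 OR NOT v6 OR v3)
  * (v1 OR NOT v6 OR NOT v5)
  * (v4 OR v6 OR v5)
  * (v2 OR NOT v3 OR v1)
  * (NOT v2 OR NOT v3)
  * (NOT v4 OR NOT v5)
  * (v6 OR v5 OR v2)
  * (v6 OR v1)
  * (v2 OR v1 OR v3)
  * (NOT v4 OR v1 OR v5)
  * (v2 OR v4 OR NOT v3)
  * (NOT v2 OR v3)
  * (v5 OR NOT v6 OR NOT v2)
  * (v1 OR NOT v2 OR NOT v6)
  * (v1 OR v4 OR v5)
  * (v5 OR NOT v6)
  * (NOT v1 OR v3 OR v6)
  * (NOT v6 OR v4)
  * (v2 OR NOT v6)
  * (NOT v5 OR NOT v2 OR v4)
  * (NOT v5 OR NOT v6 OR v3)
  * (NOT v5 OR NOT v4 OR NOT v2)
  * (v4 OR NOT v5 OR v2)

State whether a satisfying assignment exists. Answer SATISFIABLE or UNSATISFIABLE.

v2 = True:
  propagation gives v3=False; an empty clause results — contradiction.
v2 = False:
  propagation gives v6=False, v5=True, v4=False; an empty clause results — contradiction.
Every branch closes, so no satisfying assignment exists.

UNSATISFIABLE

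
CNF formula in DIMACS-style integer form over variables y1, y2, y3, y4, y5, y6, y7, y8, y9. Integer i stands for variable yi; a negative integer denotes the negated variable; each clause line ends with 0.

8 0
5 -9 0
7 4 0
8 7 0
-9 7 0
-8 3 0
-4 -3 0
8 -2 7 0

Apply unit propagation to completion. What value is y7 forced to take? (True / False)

Unit clause (y8) sets y8 = True.
(y3 | ~y8): since y8 = True, the clause reduces to (y3). y3 = True.
From (~y3 | ~y4) and y3 = True: y4 = False.
From (y4 | y7) and y4 = False: y7 = True.

True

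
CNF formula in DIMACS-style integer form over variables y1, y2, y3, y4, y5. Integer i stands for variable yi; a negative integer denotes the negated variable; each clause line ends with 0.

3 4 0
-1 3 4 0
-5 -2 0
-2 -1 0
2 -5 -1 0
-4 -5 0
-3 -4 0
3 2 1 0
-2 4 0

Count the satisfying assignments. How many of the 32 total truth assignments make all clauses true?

Satisfying assignments:
  y1=0 y2=0 y3=1 y4=0 y5=0
  y1=0 y2=0 y3=1 y4=0 y5=1
  y1=0 y2=1 y3=0 y4=1 y5=0
  y1=1 y2=0 y3=0 y4=1 y5=0
  y1=1 y2=0 y3=1 y4=0 y5=0
That's 5 in total.

5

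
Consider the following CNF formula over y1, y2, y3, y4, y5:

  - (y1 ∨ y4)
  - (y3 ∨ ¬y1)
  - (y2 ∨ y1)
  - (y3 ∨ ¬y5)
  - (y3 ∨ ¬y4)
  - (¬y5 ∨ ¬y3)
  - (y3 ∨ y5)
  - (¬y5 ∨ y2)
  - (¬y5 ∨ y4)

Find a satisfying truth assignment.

y1 = F, y2 = T, y3 = T, y4 = T, y5 = F

Check each clause:
  1. (y1 ∨ y4) — y4 is true.
  2. (¬y1 ∨ y3) — y3 is true.
  3. (y1 ∨ y2) — y2 is true.
  4. (¬y5 ∨ y3) — y3 is true.
  5. (¬y4 ∨ y3) — y3 is true.
  6. (¬y3 ∨ ¬y5) — ¬y5 is true.
  7. (y3 ∨ y5) — y3 is true.
  8. (y2 ∨ ¬y5) — y2 is true.
  9. (¬y5 ∨ y4) — ¬y5 is true.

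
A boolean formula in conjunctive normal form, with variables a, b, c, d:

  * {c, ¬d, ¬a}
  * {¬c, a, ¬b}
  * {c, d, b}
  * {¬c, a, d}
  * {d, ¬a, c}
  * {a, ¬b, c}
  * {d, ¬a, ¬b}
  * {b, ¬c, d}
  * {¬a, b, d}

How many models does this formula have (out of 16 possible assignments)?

4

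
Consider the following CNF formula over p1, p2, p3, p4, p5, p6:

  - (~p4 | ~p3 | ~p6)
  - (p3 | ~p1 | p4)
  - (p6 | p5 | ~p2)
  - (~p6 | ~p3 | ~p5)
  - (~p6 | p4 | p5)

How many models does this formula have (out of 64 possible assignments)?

31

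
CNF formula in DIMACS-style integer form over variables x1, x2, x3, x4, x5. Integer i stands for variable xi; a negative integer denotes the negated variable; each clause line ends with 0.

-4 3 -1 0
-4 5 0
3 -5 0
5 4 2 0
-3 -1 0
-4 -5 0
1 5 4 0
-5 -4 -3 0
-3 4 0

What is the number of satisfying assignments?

1

Satisfying assignments:
  x1=1 x2=1 x3=0 x4=0 x5=0
That's 1 in total.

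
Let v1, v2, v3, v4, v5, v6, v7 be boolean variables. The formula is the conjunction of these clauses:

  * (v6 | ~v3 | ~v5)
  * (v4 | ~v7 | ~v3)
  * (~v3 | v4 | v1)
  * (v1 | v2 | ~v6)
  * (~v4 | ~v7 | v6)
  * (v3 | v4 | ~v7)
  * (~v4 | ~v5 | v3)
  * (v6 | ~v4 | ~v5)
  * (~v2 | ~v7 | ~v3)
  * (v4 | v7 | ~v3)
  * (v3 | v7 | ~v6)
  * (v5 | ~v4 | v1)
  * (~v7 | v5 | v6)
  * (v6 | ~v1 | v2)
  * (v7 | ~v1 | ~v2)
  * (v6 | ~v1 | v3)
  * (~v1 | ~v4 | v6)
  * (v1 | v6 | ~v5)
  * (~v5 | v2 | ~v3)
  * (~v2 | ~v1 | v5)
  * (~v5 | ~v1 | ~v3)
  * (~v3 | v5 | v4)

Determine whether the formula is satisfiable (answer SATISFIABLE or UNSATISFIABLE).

SATISFIABLE

Set v1 = True and propagate.
Try v2 = False.
  then v6 is forced to True.
For the remaining variables, v3 = False, v4 = True, v5 = False, v7 = True works.
So v1=True, v2=False, v3=False, v4=True, v5=False, v6=True, v7=True is a satisfying assignment.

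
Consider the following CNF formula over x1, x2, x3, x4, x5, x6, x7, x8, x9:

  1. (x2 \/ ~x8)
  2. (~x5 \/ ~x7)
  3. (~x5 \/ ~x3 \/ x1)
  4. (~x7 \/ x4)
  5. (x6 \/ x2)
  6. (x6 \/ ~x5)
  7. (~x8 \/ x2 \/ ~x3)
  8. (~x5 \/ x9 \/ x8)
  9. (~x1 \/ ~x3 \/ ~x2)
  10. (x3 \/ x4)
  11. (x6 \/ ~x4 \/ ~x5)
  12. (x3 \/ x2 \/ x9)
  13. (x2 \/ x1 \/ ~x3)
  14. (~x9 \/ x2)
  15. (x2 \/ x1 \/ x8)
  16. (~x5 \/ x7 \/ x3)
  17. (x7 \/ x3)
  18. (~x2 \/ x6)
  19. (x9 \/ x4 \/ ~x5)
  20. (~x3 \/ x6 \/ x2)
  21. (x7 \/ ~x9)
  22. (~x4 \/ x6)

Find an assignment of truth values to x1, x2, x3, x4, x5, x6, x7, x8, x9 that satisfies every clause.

x1=T, x2=T, x3=F, x4=T, x5=F, x6=T, x7=T, x8=F, x9=T

Check each clause:
  1. (x2 \/ ~x8) — ~x8 is true.
  2. (~x5 \/ ~x7) — ~x5 is true.
  3. (x1 \/ ~x3 \/ ~x5) — x1 is true.
  4. (~x7 \/ x4) — x4 is true.
  5. (x2 \/ x6) — x2 is true.
  6. (~x5 \/ x6) — ~x5 is true.
  7. (~x8 \/ x2 \/ ~x3) — ~x8 is true.
  8. (x9 \/ x8 \/ ~x5) — x9 is true.
  9. (~x2 \/ ~x1 \/ ~x3) — ~x3 is true.
  10. (x3 \/ x4) — x4 is true.
  11. (x6 \/ ~x4 \/ ~x5) — ~x5 is true.
  12. (x9 \/ x2 \/ x3) — x9 is true.
  13. (x1 \/ x2 \/ ~x3) — x1 is true.
  14. (x2 \/ ~x9) — x2 is true.
  15. (x8 \/ x1 \/ x2) — x1 is true.
  16. (x7 \/ ~x5 \/ x3) — ~x5 is true.
  17. (x3 \/ x7) — x7 is true.
  18. (~x2 \/ x6) — x6 is true.
  19. (~x5 \/ x9 \/ x4) — x9 is true.
  20. (~x3 \/ x6 \/ x2) — x2 is true.
  21. (x7 \/ ~x9) — x7 is true.
  22. (~x4 \/ x6) — x6 is true.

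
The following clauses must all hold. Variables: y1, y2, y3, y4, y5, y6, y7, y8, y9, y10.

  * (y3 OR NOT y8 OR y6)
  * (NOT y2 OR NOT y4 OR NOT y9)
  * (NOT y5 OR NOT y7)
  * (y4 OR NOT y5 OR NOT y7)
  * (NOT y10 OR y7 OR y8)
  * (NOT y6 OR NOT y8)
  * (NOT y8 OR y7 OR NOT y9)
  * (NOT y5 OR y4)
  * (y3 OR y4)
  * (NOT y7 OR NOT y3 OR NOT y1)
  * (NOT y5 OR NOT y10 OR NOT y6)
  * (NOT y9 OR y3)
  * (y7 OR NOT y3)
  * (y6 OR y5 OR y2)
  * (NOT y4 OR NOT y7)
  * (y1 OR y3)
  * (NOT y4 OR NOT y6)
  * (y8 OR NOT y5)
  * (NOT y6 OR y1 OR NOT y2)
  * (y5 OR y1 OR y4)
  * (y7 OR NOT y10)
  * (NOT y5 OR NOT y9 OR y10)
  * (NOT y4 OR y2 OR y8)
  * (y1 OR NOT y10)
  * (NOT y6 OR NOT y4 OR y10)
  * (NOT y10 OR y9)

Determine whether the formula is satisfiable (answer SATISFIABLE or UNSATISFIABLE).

SATISFIABLE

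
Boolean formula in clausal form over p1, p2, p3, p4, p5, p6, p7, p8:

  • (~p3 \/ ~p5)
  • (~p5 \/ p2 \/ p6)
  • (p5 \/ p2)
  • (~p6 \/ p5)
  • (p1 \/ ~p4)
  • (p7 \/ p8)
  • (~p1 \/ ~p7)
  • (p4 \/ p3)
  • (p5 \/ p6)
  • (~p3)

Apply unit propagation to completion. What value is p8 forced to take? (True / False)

True

Unit clause (~p3) sets p3 = False.
From (p3 \/ p4) and p3 = False: p4 = True.
(~p4 \/ p1) with p4 = True leaves only p1, so p1 = True.
(~p1 \/ ~p7): since p1 = True, the clause reduces to (~p7). p7 = False.
From (p8 \/ p7) and p7 = False: p8 = True.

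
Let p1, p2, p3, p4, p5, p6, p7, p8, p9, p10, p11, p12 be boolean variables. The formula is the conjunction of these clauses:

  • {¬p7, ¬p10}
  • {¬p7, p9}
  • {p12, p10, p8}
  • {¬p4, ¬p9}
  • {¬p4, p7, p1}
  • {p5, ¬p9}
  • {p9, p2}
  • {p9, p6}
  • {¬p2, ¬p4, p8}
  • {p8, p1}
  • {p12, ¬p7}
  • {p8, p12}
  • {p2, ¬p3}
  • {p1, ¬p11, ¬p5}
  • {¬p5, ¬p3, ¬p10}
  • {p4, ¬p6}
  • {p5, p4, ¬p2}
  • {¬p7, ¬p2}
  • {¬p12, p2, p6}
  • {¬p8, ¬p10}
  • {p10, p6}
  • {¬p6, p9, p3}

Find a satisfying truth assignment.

p1=T  p2=T  p3=T  p4=T  p5=F  p6=T  p7=F  p8=T  p9=F  p10=F  p11=F  p12=F

p1 occurs only positively in the remaining clauses — set p1 = True.
p11 occurs only negated in the remaining clauses — set p11 = False.
Branch on p2: take p2 = True.
  then p7 is forced to False.
Branch on p3: take p3 = True.
The remaining clauses are satisfied by p4 = True, p5 = False, p6 = True, p8 = True, p9 = False, p10 = False, p12 = False.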